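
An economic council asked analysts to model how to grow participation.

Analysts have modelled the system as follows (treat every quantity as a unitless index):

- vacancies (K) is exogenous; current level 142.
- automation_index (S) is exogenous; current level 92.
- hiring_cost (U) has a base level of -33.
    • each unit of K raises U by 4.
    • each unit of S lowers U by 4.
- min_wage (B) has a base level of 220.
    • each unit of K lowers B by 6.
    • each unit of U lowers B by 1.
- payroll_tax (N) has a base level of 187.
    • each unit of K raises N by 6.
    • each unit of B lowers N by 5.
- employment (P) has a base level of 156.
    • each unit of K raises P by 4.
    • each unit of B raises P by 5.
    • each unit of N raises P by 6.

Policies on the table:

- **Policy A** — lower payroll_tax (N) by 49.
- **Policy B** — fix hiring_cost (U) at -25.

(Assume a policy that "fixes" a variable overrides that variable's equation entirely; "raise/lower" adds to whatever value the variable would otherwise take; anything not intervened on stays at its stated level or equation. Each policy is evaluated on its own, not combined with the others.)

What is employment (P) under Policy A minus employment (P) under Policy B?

4506

Policy A (N − 49):
  K = 142
  S = 92
  U = -33 + 4·142 − 4·92 = 167
  B = 220 − 6·142 − 167 = -799
  N = 187 + 6·142 − 5·(-799) (−49 from intervention) = 4985
  P = 156 + 4·142 + 5·(-799) + 6·4985 = 26639
Policy B (U := -25):
  K = 142
  S = 92
  U = -25
  B = 220 − 6·142 − (-25) = -607
  N = 187 + 6·142 − 5·(-607) = 4074
  P = 156 + 4·142 + 5·(-607) + 6·4074 = 22133
P: 26639 − 22133 = 4506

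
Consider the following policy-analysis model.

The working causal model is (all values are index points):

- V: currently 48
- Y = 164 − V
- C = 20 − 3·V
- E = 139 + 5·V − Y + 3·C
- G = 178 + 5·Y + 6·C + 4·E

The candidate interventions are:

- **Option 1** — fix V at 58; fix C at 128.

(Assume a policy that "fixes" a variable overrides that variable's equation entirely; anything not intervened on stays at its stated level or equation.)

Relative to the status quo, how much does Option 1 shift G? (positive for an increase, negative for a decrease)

4726

Baseline:
  V = 48
  Y = 164 − 48 = 116
  C = 20 − 3·48 = -124
  E = 139 + 5·48 − 116 + 3·(-124) = -109
  G = 178 + 5·116 + 6·(-124) + 4·(-109) = -422
Option 1 (V := 58, C := 128):
  V = 58
  Y = 164 − 58 = 106
  C = 128
  E = 139 + 5·58 − 106 + 3·128 = 707
  G = 178 + 5·106 + 6·128 + 4·707 = 4304
Change in G: 4304 − (-422) = 4726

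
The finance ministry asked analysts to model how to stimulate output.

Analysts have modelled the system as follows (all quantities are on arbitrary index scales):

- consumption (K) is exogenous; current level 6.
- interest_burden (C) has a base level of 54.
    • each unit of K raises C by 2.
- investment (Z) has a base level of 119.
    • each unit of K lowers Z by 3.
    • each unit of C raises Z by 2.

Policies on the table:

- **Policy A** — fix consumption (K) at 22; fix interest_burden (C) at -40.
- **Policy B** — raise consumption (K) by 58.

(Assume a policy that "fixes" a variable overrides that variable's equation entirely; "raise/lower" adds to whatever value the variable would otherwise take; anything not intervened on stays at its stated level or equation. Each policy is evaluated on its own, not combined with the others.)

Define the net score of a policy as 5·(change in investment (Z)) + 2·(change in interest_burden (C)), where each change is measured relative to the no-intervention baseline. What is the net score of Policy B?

522

Baseline:
  K = 6
  C = 54 + 2·6 = 66
  Z = 119 − 3·6 + 2·66 = 233
Policy B (K + 58):
  K = 6 + 58 = 64
  C = 54 + 2·64 = 182
  Z = 119 − 3·64 + 2·182 = 291
ΔZ = 291 − 233 = 58; ΔC = 182 − 66 = 116
Score = 5·58 + 2·116 = 522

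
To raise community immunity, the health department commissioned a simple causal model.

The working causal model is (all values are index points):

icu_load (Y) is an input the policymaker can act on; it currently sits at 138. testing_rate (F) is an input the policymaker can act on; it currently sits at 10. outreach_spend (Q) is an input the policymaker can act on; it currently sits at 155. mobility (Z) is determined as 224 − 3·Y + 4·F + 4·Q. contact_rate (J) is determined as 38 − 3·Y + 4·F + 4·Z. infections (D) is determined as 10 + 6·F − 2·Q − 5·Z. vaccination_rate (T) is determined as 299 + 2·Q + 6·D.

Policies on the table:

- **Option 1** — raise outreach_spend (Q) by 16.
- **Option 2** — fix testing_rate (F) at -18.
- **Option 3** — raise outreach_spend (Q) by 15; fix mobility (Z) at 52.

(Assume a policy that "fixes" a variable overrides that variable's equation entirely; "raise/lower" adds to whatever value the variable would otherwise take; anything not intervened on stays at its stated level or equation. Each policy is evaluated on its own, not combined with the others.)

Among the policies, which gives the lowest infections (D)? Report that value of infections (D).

-2942

Option 1 (Q + 16):
  Y = 138
  F = 10
  Q = 155 + 16 = 171
  Z = 224 − 3·138 + 4·10 + 4·171 = 534
  D = 10 + 6·10 − 2·171 − 5·534 = -2942
Option 2 (F := -18):
  Y = 138
  F = -18
  Q = 155
  Z = 224 − 3·138 + 4·(-18) + 4·155 = 358
  D = 10 + 6·(-18) − 2·155 − 5·358 = -2198
Option 3 (Q + 15, Z := 52):
  Y = 138
  F = 10
  Q = 155 + 15 = 170
  Z = 52
  D = 10 + 6·10 − 2·170 − 5·52 = -530
Comparing — Option 1: D=-2942, Option 2: D=-2198, Option 3: D=-530. Lowest is -2942 (Option 1).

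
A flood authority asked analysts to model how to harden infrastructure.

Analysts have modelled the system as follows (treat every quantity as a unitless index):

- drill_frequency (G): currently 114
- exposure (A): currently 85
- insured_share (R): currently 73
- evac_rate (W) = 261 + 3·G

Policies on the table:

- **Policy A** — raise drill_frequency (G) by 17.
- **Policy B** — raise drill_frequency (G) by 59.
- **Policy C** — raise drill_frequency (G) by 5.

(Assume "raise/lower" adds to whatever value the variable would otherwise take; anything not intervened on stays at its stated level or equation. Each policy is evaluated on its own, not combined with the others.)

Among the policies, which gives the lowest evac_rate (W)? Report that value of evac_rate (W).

Policy A (G + 17):
  G = 114 + 17 = 131
  W = 261 + 3·131 = 654
Policy B (G + 59):
  G = 114 + 59 = 173
  W = 261 + 3·173 = 780
Policy C (G + 5):
  G = 114 + 5 = 119
  W = 261 + 3·119 = 618
Comparing — Policy A: W=654, Policy B: W=780, Policy C: W=618. Lowest is 618 (Policy C).

618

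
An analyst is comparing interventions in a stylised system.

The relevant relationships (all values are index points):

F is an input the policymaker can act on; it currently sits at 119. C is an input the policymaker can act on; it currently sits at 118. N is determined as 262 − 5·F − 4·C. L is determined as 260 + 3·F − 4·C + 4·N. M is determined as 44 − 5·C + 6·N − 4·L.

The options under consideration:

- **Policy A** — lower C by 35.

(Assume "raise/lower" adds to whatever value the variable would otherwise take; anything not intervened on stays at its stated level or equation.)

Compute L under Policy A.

Policy A (C − 35):
  F = 119
  C = 118 − 35 = 83
  N = 262 − 5·119 − 4·83 = -665
  L = 260 + 3·119 − 4·83 + 4·(-665) = -2375

-2375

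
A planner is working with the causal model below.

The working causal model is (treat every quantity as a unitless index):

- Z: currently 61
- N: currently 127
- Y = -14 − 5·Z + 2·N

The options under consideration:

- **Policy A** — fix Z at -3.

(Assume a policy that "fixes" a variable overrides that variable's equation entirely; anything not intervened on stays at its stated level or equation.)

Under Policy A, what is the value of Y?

255

Policy A (Z := -3):
  Z = -3
  N = 127
  Y = -14 − 5·(-3) + 2·127 = 255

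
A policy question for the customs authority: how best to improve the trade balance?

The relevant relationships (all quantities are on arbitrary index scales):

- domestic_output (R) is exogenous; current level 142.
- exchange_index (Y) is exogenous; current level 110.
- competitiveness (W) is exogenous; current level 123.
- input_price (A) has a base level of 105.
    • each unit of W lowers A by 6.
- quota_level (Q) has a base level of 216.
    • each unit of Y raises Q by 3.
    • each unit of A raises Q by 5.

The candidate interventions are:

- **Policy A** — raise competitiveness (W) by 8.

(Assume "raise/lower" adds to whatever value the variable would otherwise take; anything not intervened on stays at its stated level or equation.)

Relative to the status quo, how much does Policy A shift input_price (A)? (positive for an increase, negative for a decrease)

Baseline:
  W = 123
  A = 105 − 6·123 = -633
Policy A (W + 8):
  W = 123 + 8 = 131
  A = 105 − 6·131 = -681
Change in A: -681 − (-633) = -48

-48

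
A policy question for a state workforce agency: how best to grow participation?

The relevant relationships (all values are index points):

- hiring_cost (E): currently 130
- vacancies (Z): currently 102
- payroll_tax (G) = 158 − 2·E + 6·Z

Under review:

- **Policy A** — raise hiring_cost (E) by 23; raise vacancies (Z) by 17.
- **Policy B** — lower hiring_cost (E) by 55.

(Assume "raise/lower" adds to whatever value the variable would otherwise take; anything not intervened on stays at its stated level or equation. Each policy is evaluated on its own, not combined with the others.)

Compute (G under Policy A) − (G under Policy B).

Policy A (E + 23, Z + 17):
  E = 130 + 23 = 153
  Z = 102 + 17 = 119
  G = 158 − 2·153 + 6·119 = 566
Policy B (E − 55):
  E = 130 − 55 = 75
  Z = 102
  G = 158 − 2·75 + 6·102 = 620
G: 566 − 620 = -54

-54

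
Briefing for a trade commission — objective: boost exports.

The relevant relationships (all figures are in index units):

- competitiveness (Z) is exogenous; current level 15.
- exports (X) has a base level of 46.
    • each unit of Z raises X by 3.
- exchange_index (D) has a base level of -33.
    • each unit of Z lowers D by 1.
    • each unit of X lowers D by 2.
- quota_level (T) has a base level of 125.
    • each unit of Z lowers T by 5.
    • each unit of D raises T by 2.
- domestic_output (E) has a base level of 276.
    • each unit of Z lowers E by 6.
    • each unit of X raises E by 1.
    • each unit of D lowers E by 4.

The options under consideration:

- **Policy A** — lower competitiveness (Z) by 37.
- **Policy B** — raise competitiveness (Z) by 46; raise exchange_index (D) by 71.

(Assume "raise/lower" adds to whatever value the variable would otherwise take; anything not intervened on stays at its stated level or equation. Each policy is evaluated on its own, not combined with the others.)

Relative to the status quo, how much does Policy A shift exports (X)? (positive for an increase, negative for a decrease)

Baseline:
  Z = 15
  X = 46 + 3·15 = 91
Policy A (Z − 37):
  Z = 15 − 37 = -22
  X = 46 + 3·(-22) = -20
Change in X: -20 − 91 = -111

-111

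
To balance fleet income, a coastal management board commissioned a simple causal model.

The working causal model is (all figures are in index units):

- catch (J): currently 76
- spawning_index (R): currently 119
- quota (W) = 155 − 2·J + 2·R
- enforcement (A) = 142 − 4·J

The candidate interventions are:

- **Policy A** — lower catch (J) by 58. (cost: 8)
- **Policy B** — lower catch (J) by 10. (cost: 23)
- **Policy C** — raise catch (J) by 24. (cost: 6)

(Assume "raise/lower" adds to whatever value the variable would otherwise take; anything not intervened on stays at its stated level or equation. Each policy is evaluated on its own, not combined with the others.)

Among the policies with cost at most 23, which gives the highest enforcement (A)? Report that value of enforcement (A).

70

Policy A (J − 58):
  J = 76 − 58 = 18
  A = 142 − 4·18 = 70
Policy B (J − 10):
  J = 76 − 10 = 66
  A = 142 − 4·66 = -122
Policy C (J + 24):
  J = 76 + 24 = 100
  A = 142 − 4·100 = -258
Comparing — Policy A: A=70, Policy B: A=-122, Policy C: A=-258. Highest is 70 (Policy A).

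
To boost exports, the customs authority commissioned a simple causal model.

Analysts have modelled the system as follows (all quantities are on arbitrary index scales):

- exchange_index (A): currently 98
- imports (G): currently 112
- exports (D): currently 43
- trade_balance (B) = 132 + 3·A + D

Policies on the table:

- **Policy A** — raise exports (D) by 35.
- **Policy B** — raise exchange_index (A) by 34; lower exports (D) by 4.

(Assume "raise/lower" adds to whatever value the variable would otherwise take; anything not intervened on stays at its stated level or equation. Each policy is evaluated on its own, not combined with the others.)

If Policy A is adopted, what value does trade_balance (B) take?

Policy A (D + 35):
  A = 98
  D = 43 + 35 = 78
  B = 132 + 3·98 + 78 = 504

504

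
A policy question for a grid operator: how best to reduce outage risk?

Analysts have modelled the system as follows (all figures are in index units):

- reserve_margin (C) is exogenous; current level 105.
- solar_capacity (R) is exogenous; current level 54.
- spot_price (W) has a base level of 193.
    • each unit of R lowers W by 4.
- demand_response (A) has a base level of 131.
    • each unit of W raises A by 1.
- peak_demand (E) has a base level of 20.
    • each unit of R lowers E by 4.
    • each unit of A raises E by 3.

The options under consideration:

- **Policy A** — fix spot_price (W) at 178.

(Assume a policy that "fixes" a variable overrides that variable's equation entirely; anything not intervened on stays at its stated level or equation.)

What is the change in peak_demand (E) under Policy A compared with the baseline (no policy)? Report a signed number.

Baseline:
  R = 54
  W = 193 − 4·54 = -23
  A = 131 + (-23) = 108
  E = 20 − 4·54 + 3·108 = 128
Policy A (W := 178):
  R = 54
  W = 178
  A = 131 + 178 = 309
  E = 20 − 4·54 + 3·309 = 731
Change in E: 731 − 128 = 603

603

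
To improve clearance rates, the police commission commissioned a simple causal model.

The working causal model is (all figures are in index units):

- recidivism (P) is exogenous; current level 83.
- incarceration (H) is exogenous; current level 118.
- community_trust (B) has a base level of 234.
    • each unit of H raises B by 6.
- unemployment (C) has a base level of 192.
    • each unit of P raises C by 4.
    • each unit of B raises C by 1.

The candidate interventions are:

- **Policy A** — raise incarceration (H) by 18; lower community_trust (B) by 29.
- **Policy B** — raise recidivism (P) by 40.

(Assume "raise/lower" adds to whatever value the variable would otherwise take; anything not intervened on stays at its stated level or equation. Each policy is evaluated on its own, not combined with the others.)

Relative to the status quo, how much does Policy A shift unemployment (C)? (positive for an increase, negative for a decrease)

Baseline:
  P = 83
  H = 118
  B = 234 + 6·118 = 942
  C = 192 + 4·83 + 942 = 1466
Policy A (H + 18, B − 29):
  P = 83
  H = 118 + 18 = 136
  B = 234 + 6·136 (−29 from intervention) = 1021
  C = 192 + 4·83 + 1021 = 1545
Change in C: 1545 − 1466 = 79

79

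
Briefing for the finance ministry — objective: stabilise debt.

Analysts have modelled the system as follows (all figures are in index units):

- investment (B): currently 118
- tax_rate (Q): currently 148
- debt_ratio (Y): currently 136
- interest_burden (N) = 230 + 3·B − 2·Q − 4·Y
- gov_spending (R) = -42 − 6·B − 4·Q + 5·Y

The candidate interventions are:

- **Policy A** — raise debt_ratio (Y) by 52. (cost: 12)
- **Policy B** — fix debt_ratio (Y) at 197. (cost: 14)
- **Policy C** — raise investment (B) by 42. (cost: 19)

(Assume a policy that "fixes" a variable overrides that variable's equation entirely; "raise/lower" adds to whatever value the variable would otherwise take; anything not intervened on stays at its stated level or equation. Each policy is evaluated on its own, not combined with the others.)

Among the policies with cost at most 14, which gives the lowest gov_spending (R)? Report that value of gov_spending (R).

Policy A (Y + 52):
  B = 118
  Q = 148
  Y = 136 + 52 = 188
  R = -42 − 6·118 − 4·148 + 5·188 = -402
Policy B (Y := 197):
  B = 118
  Q = 148
  Y = 197
  R = -42 − 6·118 − 4·148 + 5·197 = -357
Comparing — Policy A: R=-402, Policy B: R=-357. Lowest is -402 (Policy A).

-402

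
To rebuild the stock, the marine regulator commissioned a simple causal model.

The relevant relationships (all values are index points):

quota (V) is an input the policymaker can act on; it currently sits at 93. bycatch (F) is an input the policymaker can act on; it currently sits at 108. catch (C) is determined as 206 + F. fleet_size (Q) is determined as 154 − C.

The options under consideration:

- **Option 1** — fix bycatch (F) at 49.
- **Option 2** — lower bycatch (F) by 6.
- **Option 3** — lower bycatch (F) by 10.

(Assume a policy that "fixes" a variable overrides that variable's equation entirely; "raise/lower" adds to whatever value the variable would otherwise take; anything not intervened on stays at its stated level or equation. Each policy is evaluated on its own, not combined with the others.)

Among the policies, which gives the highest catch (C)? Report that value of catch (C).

Option 1 (F := 49):
  F = 49
  C = 206 + 49 = 255
Option 2 (F − 6):
  F = 108 − 6 = 102
  C = 206 + 102 = 308
Option 3 (F − 10):
  F = 108 − 10 = 98
  C = 206 + 98 = 304
Comparing — Option 1: C=255, Option 2: C=308, Option 3: C=304. Highest is 308 (Option 2).

308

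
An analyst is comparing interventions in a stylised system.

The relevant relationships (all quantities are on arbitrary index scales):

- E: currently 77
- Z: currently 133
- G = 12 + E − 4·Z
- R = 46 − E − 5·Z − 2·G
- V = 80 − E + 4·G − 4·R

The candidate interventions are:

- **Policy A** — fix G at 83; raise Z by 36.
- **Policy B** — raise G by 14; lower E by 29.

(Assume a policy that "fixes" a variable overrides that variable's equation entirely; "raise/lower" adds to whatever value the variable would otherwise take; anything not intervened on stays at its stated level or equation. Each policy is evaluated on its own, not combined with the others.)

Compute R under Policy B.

249

Policy B (G + 14, E − 29):
  E = 77 − 29 = 48
  Z = 133
  G = 12 + 48 − 4·133 (+14 from intervention) = -458
  R = 46 − 48 − 5·133 − 2·(-458) = 249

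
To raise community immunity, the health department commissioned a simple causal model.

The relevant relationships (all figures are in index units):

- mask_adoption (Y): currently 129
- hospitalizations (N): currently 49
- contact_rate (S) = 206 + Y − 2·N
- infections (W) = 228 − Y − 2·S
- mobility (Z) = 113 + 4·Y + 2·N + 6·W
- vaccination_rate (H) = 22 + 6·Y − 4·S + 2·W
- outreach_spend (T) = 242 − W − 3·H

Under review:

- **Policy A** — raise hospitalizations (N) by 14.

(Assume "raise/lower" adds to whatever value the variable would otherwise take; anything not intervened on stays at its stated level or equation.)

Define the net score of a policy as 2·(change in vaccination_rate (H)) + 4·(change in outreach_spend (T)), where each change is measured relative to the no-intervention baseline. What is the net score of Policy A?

Baseline:
  Y = 129
  N = 49
  S = 206 + 129 − 2·49 = 237
  W = 228 − 129 − 2·237 = -375
  H = 22 + 6·129 − 4·237 + 2·(-375) = -902
  T = 242 − (-375) − 3·(-902) = 3323
Policy A (N + 14):
  Y = 129
  N = 49 + 14 = 63
  S = 206 + 129 − 2·63 = 209
  W = 228 − 129 − 2·209 = -319
  H = 22 + 6·129 − 4·209 + 2·(-319) = -678
  T = 242 − (-319) − 3·(-678) = 2595
ΔH = -678 − (-902) = 224; ΔT = 2595 − 3323 = -728
Score = 2·224 + 4·(-728) = -2464

-2464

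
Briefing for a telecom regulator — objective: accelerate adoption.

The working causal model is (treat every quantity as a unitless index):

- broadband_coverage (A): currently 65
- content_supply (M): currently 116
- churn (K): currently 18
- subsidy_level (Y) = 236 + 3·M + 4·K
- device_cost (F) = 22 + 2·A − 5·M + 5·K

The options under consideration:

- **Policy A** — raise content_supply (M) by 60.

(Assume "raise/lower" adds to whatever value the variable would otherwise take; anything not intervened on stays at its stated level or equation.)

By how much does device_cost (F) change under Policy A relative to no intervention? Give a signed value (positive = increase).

-300

Baseline:
  A = 65
  M = 116
  K = 18
  F = 22 + 2·65 − 5·116 + 5·18 = -338
Policy A (M + 60):
  A = 65
  M = 116 + 60 = 176
  K = 18
  F = 22 + 2·65 − 5·176 + 5·18 = -638
Change in F: -638 − (-338) = -300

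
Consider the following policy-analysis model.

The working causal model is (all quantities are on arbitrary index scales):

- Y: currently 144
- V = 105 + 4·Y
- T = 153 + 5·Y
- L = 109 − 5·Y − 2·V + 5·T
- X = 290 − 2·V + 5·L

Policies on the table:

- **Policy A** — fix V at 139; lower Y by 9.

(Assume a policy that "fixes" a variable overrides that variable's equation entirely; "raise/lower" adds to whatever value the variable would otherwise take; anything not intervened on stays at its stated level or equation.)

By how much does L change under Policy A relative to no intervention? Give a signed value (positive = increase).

Baseline:
  Y = 144
  V = 105 + 4·144 = 681
  T = 153 + 5·144 = 873
  L = 109 − 5·144 − 2·681 + 5·873 = 2392
Policy A (V := 139, Y − 9):
  Y = 144 − 9 = 135
  V = 139
  T = 153 + 5·135 = 828
  L = 109 − 5·135 − 2·139 + 5·828 = 3296
Change in L: 3296 − 2392 = 904

904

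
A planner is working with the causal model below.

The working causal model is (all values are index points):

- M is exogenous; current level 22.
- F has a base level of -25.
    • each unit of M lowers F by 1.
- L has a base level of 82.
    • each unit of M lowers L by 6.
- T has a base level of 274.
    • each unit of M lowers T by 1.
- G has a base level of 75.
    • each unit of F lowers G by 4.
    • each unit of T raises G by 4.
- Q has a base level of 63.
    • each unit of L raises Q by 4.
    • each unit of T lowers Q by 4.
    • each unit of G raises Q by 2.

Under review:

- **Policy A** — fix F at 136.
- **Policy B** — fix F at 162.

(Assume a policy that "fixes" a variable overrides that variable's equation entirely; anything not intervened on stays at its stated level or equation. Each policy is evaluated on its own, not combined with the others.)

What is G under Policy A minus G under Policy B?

Policy A (F := 136):
  M = 22
  F = 136
  T = 274 − 22 = 252
  G = 75 − 4·136 + 4·252 = 539
Policy B (F := 162):
  M = 22
  F = 162
  T = 274 − 22 = 252
  G = 75 − 4·162 + 4·252 = 435
G: 539 − 435 = 104

104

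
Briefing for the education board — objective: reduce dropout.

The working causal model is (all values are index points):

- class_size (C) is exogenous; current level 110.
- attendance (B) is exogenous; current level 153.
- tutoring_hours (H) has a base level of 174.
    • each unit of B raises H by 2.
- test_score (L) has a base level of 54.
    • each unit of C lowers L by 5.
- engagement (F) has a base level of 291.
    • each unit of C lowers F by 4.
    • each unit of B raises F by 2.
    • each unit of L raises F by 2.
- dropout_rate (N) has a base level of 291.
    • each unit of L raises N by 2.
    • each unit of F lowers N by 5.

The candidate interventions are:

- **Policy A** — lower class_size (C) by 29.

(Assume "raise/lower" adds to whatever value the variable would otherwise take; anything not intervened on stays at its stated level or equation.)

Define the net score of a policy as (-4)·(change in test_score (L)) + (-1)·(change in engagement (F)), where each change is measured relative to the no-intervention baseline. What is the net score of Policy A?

Baseline:
  C = 110
  B = 153
  L = 54 − 5·110 = -496
  F = 291 − 4·110 + 2·153 + 2·(-496) = -835
Policy A (C − 29):
  C = 110 − 29 = 81
  B = 153
  L = 54 − 5·81 = -351
  F = 291 − 4·81 + 2·153 + 2·(-351) = -429
ΔL = -351 − (-496) = 145; ΔF = -429 − (-835) = 406
Score = (-4)·145 + (-1)·406 = -986

-986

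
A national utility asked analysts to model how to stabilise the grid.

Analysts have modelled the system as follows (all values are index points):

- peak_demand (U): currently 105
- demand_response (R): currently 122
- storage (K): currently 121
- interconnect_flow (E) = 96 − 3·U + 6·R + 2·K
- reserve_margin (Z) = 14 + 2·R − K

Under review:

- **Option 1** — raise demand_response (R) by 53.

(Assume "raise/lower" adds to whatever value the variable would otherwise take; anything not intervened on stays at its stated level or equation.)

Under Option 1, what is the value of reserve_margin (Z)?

243

Option 1 (R + 53):
  R = 122 + 53 = 175
  K = 121
  Z = 14 + 2·175 − 121 = 243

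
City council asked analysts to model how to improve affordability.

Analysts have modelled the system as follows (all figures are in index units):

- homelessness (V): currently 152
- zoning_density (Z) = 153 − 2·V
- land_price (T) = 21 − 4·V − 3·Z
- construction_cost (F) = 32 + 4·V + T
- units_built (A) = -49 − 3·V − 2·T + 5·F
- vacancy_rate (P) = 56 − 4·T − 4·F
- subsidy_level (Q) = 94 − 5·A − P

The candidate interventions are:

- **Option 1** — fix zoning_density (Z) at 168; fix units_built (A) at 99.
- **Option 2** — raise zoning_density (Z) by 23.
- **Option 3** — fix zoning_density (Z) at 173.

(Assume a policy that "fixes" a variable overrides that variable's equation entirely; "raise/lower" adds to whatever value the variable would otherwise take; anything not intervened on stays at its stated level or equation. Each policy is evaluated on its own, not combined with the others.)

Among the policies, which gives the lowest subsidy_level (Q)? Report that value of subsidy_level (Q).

-9456

Option 1 (Z := 168, A := 99):
  V = 152
  Z = 168
  T = 21 − 4·152 − 3·168 = -1091
  F = 32 + 4·152 + (-1091) = -451
  A = 99
  P = 56 − 4·(-1091) − 4·(-451) = 6224
  Q = 94 − 5·99 − 6224 = -6625
Option 2 (Z + 23):
  V = 152
  Z = 153 − 2·152 (+23 from intervention) = -128
  T = 21 − 4·152 − 3·(-128) = -203
  F = 32 + 4·152 + (-203) = 437
  A = -49 − 3·152 − 2·(-203) + 5·437 = 2086
  P = 56 − 4·(-203) − 4·437 = -880
  Q = 94 − 5·2086 − (-880) = -9456
Option 3 (Z := 173):
  V = 152
  Z = 173
  T = 21 − 4·152 − 3·173 = -1106
  F = 32 + 4·152 + (-1106) = -466
  A = -49 − 3·152 − 2·(-1106) + 5·(-466) = -623
  P = 56 − 4·(-1106) − 4·(-466) = 6344
  Q = 94 − 5·(-623) − 6344 = -3135
Comparing — Option 1: Q=-6625, Option 2: Q=-9456, Option 3: Q=-3135. Lowest is -9456 (Option 2).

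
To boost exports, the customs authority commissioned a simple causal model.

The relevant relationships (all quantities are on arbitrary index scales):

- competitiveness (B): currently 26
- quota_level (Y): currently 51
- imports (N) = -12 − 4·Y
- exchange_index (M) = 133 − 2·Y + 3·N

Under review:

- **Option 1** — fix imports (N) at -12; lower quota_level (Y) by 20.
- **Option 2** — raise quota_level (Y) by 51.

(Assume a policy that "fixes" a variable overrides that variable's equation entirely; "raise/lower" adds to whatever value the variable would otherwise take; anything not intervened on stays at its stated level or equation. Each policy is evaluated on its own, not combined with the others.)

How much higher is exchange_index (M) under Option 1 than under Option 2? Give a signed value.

1366

Option 1 (N := -12, Y − 20):
  Y = 51 − 20 = 31
  N = -12
  M = 133 − 2·31 + 3·(-12) = 35
Option 2 (Y + 51):
  Y = 51 + 51 = 102
  N = -12 − 4·102 = -420
  M = 133 − 2·102 + 3·(-420) = -1331
M: 35 − (-1331) = 1366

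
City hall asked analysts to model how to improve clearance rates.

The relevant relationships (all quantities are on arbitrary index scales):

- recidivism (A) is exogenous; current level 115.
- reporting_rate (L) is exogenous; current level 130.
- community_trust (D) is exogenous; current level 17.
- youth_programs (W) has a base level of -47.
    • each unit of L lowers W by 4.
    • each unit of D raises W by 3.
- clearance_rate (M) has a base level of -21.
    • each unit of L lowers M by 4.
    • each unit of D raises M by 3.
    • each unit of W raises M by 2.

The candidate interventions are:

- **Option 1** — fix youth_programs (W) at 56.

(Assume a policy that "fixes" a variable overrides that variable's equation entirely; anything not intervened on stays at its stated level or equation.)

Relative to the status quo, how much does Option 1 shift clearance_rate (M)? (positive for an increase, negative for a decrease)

1144

Baseline:
  L = 130
  D = 17
  W = -47 − 4·130 + 3·17 = -516
  M = -21 − 4·130 + 3·17 + 2·(-516) = -1522
Option 1 (W := 56):
  L = 130
  D = 17
  W = 56
  M = -21 − 4·130 + 3·17 + 2·56 = -378
Change in M: -378 − (-1522) = 1144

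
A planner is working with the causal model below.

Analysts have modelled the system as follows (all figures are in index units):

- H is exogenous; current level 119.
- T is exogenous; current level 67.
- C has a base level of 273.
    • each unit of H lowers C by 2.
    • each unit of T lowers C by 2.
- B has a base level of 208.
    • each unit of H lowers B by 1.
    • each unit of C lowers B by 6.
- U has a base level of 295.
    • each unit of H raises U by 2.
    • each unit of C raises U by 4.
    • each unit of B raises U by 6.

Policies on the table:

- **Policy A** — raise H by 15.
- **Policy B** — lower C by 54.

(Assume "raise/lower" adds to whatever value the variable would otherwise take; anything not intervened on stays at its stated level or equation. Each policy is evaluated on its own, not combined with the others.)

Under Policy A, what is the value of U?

Policy A (H + 15):
  H = 119 + 15 = 134
  T = 67
  C = 273 − 2·134 − 2·67 = -129
  B = 208 − 134 − 6·(-129) = 848
  U = 295 + 2·134 + 4·(-129) + 6·848 = 5135

5135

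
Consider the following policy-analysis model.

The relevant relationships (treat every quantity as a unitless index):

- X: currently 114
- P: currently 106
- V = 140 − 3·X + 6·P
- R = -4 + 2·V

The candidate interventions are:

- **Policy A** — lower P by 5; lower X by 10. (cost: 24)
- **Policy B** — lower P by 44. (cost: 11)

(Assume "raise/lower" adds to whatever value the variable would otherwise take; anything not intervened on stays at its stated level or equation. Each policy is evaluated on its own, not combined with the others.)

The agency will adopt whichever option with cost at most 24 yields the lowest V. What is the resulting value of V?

170

Policy A (P − 5, X − 10):
  X = 114 − 10 = 104
  P = 106 − 5 = 101
  V = 140 − 3·104 + 6·101 = 434
Policy B (P − 44):
  X = 114
  P = 106 − 44 = 62
  V = 140 − 3·114 + 6·62 = 170
Comparing — Policy A: V=434, Policy B: V=170. Lowest is 170 (Policy B).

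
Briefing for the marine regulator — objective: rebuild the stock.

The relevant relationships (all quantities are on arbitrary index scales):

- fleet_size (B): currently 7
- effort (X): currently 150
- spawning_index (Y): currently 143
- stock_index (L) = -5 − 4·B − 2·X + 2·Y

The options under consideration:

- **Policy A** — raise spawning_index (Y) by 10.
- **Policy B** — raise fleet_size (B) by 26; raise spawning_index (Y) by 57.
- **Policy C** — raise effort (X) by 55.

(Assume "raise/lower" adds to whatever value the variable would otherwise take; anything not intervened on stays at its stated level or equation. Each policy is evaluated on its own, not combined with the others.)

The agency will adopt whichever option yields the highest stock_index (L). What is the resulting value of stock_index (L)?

-27

Policy A (Y + 10):
  B = 7
  X = 150
  Y = 143 + 10 = 153
  L = -5 − 4·7 − 2·150 + 2·153 = -27
Policy B (B + 26, Y + 57):
  B = 7 + 26 = 33
  X = 150
  Y = 143 + 57 = 200
  L = -5 − 4·33 − 2·150 + 2·200 = -37
Policy C (X + 55):
  B = 7
  X = 150 + 55 = 205
  Y = 143
  L = -5 − 4·7 − 2·205 + 2·143 = -157
Comparing — Policy A: L=-27, Policy B: L=-37, Policy C: L=-157. Highest is -27 (Policy A).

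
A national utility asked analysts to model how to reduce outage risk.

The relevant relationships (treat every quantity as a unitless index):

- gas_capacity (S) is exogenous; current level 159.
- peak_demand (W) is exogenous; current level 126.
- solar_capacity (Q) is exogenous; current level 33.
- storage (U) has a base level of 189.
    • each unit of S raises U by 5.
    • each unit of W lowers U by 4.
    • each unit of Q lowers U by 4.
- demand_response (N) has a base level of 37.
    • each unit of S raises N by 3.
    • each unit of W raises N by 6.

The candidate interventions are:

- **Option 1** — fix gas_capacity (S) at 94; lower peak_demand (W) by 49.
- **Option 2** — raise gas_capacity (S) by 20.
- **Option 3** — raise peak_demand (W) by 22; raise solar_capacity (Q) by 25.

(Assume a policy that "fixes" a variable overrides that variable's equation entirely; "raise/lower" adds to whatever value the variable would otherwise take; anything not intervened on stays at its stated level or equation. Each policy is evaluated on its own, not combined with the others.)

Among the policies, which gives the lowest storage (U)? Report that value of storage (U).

Option 1 (S := 94, W − 49):
  S = 94
  W = 126 − 49 = 77
  Q = 33
  U = 189 + 5·94 − 4·77 − 4·33 = 219
Option 2 (S + 20):
  S = 159 + 20 = 179
  W = 126
  Q = 33
  U = 189 + 5·179 − 4·126 − 4·33 = 448
Option 3 (W + 22, Q + 25):
  S = 159
  W = 126 + 22 = 148
  Q = 33 + 25 = 58
  U = 189 + 5·159 − 4·148 − 4·58 = 160
Comparing — Option 1: U=219, Option 2: U=448, Option 3: U=160. Lowest is 160 (Option 3).

160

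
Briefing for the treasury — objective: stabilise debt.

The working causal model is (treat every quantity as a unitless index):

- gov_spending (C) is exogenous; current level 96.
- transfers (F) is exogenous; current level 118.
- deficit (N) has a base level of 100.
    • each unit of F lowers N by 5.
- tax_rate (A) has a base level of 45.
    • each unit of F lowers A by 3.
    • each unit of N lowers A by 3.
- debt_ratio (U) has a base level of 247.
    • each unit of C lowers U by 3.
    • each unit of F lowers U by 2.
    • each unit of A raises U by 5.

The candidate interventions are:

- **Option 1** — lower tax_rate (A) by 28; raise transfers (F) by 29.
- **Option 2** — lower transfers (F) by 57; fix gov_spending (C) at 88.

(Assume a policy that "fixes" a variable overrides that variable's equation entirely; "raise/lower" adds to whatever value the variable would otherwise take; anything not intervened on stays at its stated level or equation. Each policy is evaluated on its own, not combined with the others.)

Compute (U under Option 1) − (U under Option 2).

Option 1 (A − 28, F + 29):
  C = 96
  F = 118 + 29 = 147
  N = 100 − 5·147 = -635
  A = 45 − 3·147 − 3·(-635) (−28 from intervention) = 1481
  U = 247 − 3·96 − 2·147 + 5·1481 = 7070
Option 2 (F − 57, C := 88):
  C = 88
  F = 118 − 57 = 61
  N = 100 − 5·61 = -205
  A = 45 − 3·61 − 3·(-205) = 477
  U = 247 − 3·88 − 2·61 + 5·477 = 2246
U: 7070 − 2246 = 4824

4824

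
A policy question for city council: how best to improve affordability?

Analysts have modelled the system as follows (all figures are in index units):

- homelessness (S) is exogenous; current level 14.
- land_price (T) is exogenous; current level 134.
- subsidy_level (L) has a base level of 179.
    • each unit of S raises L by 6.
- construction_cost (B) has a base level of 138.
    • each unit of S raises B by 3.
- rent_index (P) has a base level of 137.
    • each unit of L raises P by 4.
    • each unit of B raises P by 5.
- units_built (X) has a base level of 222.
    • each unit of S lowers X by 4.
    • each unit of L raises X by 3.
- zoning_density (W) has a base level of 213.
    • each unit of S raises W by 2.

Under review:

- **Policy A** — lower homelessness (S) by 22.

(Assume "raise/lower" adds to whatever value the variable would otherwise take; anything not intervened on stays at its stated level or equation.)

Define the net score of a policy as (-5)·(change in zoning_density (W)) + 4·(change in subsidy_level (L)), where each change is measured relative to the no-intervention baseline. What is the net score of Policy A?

-308

Baseline:
  S = 14
  L = 179 + 6·14 = 263
  W = 213 + 2·14 = 241
Policy A (S − 22):
  S = 14 − 22 = -8
  L = 179 + 6·(-8) = 131
  W = 213 + 2·(-8) = 197
ΔW = 197 − 241 = -44; ΔL = 131 − 263 = -132
Score = (-5)·(-44) + 4·(-132) = -308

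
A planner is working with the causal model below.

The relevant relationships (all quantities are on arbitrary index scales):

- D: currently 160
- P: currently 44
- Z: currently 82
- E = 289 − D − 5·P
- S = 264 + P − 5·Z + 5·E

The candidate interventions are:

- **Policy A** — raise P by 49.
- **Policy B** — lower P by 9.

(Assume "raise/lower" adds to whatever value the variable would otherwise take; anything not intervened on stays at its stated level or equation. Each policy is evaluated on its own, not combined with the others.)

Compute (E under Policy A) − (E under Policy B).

Policy A (P + 49):
  D = 160
  P = 44 + 49 = 93
  E = 289 − 160 − 5·93 = -336
Policy B (P − 9):
  D = 160
  P = 44 − 9 = 35
  E = 289 − 160 − 5·35 = -46
E: -336 − (-46) = -290

-290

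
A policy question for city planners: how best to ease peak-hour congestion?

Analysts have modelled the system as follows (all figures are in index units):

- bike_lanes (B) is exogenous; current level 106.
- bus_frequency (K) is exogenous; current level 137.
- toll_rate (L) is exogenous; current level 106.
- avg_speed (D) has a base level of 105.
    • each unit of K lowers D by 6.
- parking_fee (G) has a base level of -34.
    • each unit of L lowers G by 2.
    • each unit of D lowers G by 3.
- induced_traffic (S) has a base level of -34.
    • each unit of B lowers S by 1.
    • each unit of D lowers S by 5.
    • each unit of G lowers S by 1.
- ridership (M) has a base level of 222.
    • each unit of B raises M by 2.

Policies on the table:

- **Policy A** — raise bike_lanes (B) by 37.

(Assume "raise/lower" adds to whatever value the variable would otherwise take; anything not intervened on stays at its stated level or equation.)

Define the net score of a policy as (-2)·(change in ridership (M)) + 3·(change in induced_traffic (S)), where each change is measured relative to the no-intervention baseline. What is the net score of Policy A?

-259

Baseline:
  B = 106
  K = 137
  L = 106
  D = 105 − 6·137 = -717
  G = -34 − 2·106 − 3·(-717) = 1905
  S = -34 − 106 − 5·(-717) − 1905 = 1540
  M = 222 + 2·106 = 434
Policy A (B + 37):
  B = 106 + 37 = 143
  K = 137
  L = 106
  D = 105 − 6·137 = -717
  G = -34 − 2·106 − 3·(-717) = 1905
  S = -34 − 143 − 5·(-717) − 1905 = 1503
  M = 222 + 2·143 = 508
ΔM = 508 − 434 = 74; ΔS = 1503 − 1540 = -37
Score = (-2)·74 + 3·(-37) = -259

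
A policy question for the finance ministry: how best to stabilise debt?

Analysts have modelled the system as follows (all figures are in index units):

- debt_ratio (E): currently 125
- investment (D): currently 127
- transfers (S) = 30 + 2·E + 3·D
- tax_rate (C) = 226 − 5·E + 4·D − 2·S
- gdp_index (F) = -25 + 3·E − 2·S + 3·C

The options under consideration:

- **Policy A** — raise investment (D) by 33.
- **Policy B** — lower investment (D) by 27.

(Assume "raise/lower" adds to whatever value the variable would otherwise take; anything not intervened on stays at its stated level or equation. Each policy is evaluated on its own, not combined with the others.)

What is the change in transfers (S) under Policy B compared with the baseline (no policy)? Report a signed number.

Baseline:
  E = 125
  D = 127
  S = 30 + 2·125 + 3·127 = 661
Policy B (D − 27):
  E = 125
  D = 127 − 27 = 100
  S = 30 + 2·125 + 3·100 = 580
Change in S: 580 − 661 = -81

-81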